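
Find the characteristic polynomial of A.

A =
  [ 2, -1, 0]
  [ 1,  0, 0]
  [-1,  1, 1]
x^3 - 3*x^2 + 3*x - 1

Expanding det(x·I − A) (e.g. by cofactor expansion or by noting that A is similar to its Jordan form J, which has the same characteristic polynomial as A) gives
  χ_A(x) = x^3 - 3*x^2 + 3*x - 1
which factors as (x - 1)^3. The eigenvalues (with algebraic multiplicities) are λ = 1 with multiplicity 3.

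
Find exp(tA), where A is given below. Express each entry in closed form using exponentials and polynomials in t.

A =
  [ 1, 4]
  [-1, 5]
e^{tA} =
  [-2*t*exp(3*t) + exp(3*t), 4*t*exp(3*t)]
  [-t*exp(3*t), 2*t*exp(3*t) + exp(3*t)]

Strategy: write A = P · J · P⁻¹ where J is a Jordan canonical form, so e^{tA} = P · e^{tJ} · P⁻¹, and e^{tJ} can be computed block-by-block.

A has Jordan form
J =
  [3, 1]
  [0, 3]
(up to reordering of blocks).

Per-block formulas:
  For a 2×2 Jordan block J_2(3): exp(t · J_2(3)) = e^(3t)·(I + t·N), where N is the 2×2 nilpotent shift.

After assembling e^{tJ} and conjugating by P, we get:

e^{tA} =
  [-2*t*exp(3*t) + exp(3*t), 4*t*exp(3*t)]
  [-t*exp(3*t), 2*t*exp(3*t) + exp(3*t)]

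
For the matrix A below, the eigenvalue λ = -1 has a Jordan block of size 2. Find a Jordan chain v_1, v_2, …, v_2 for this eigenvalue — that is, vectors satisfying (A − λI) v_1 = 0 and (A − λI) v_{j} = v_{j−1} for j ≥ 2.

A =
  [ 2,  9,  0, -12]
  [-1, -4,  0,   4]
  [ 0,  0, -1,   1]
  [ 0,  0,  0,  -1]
A Jordan chain for λ = -1 of length 2:
v_1 = (3, -1, 0, 0)ᵀ
v_2 = (1, 0, 0, 0)ᵀ

Let N = A − (-1)·I. We want v_2 with N^2 v_2 = 0 but N^1 v_2 ≠ 0; then v_{j-1} := N · v_j for j = 2, …, 2.

Pick v_2 = (1, 0, 0, 0)ᵀ.
Then v_1 = N · v_2 = (3, -1, 0, 0)ᵀ.

Sanity check: (A − (-1)·I) v_1 = (0, 0, 0, 0)ᵀ = 0. ✓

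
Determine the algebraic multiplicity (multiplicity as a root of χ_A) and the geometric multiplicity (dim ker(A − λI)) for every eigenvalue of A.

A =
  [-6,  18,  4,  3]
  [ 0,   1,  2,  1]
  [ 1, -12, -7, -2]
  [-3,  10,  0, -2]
λ = -5: alg = 1, geom = 1; λ = -3: alg = 3, geom = 1

Step 1 — factor the characteristic polynomial to read off the algebraic multiplicities:
  χ_A(x) = (x + 3)^3*(x + 5)

Step 2 — compute geometric multiplicities via the rank-nullity identity g(λ) = n − rank(A − λI):
  rank(A − (-5)·I) = 3, so dim ker(A − (-5)·I) = n − 3 = 1
  rank(A − (-3)·I) = 3, so dim ker(A − (-3)·I) = n − 3 = 1

Summary:
  λ = -5: algebraic multiplicity = 1, geometric multiplicity = 1
  λ = -3: algebraic multiplicity = 3, geometric multiplicity = 1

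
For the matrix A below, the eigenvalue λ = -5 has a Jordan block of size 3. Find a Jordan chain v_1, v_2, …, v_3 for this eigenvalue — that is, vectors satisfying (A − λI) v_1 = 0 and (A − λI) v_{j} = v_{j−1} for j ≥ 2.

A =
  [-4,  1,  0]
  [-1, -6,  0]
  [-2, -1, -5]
A Jordan chain for λ = -5 of length 3:
v_1 = (0, 0, -1)ᵀ
v_2 = (1, -1, -2)ᵀ
v_3 = (1, 0, 0)ᵀ

Let N = A − (-5)·I. We want v_3 with N^3 v_3 = 0 but N^2 v_3 ≠ 0; then v_{j-1} := N · v_j for j = 3, …, 2.

Pick v_3 = (1, 0, 0)ᵀ.
Then v_2 = N · v_3 = (1, -1, -2)ᵀ.
Then v_1 = N · v_2 = (0, 0, -1)ᵀ.

Sanity check: (A − (-5)·I) v_1 = (0, 0, 0)ᵀ = 0. ✓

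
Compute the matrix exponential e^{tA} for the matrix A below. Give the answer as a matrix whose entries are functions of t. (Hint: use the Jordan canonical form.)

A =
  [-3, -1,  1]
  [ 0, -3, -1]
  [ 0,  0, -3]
e^{tA} =
  [exp(-3*t), -t*exp(-3*t), t^2*exp(-3*t)/2 + t*exp(-3*t)]
  [0, exp(-3*t), -t*exp(-3*t)]
  [0, 0, exp(-3*t)]

Strategy: write A = P · J · P⁻¹ where J is a Jordan canonical form, so e^{tA} = P · e^{tJ} · P⁻¹, and e^{tJ} can be computed block-by-block.

A has Jordan form
J =
  [-3,  1,  0]
  [ 0, -3,  1]
  [ 0,  0, -3]
(up to reordering of blocks).

Per-block formulas:
  For a 3×3 Jordan block J_3(-3): exp(t · J_3(-3)) = e^(-3t)·(I + t·N + (t^2/2)·N^2), where N is the 3×3 nilpotent shift.

After assembling e^{tJ} and conjugating by P, we get:

e^{tA} =
  [exp(-3*t), -t*exp(-3*t), t^2*exp(-3*t)/2 + t*exp(-3*t)]
  [0, exp(-3*t), -t*exp(-3*t)]
  [0, 0, exp(-3*t)]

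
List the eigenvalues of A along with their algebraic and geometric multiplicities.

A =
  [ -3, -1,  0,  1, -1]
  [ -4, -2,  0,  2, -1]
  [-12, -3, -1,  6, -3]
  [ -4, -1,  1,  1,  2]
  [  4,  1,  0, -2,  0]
λ = -1: alg = 5, geom = 2

Step 1 — factor the characteristic polynomial to read off the algebraic multiplicities:
  χ_A(x) = (x + 1)^5

Step 2 — compute geometric multiplicities via the rank-nullity identity g(λ) = n − rank(A − λI):
  rank(A − (-1)·I) = 3, so dim ker(A − (-1)·I) = n − 3 = 2

Summary:
  λ = -1: algebraic multiplicity = 5, geometric multiplicity = 2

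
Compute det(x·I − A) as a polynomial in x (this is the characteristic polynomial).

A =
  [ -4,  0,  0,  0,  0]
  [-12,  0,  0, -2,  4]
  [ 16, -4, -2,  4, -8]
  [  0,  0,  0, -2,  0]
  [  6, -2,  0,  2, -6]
x^5 + 14*x^4 + 76*x^3 + 200*x^2 + 256*x + 128

Expanding det(x·I − A) (e.g. by cofactor expansion or by noting that A is similar to its Jordan form J, which has the same characteristic polynomial as A) gives
  χ_A(x) = x^5 + 14*x^4 + 76*x^3 + 200*x^2 + 256*x + 128
which factors as (x + 2)^3*(x + 4)^2. The eigenvalues (with algebraic multiplicities) are λ = -4 with multiplicity 2, λ = -2 with multiplicity 3.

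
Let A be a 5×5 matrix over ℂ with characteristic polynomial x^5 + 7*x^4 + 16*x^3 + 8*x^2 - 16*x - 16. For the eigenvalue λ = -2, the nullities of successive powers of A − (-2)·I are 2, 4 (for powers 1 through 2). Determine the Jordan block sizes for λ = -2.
Block sizes for λ = -2: [2, 2]

From the dimensions of kernels of powers, the number of Jordan blocks of size at least j is d_j − d_{j−1} where d_j = dim ker(N^j) (with d_0 = 0). Computing the differences gives [2, 2].
The number of blocks of size exactly k is (#blocks of size ≥ k) − (#blocks of size ≥ k + 1), so the partition is: 2 block(s) of size 2.
In nonincreasing order the block sizes are [2, 2].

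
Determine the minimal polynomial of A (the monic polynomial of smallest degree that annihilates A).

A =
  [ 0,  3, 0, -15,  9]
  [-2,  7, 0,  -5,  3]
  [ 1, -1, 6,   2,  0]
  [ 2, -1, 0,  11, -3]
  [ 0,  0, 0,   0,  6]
x^2 - 12*x + 36

The characteristic polynomial is χ_A(x) = (x - 6)^5, so the eigenvalues are known. The minimal polynomial is
  m_A(x) = Π_λ (x − λ)^{k_λ}
where k_λ is the size of the *largest* Jordan block for λ (equivalently, the smallest k with (A − λI)^k v = 0 for every generalised eigenvector v of λ).

  λ = 6: largest Jordan block has size 2, contributing (x − 6)^2

So m_A(x) = (x - 6)^2 = x^2 - 12*x + 36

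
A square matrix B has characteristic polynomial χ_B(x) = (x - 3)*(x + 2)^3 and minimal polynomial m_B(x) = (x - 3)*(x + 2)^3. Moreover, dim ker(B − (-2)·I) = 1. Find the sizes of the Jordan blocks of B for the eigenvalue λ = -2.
Block sizes for λ = -2: [3]

Step 1 — from the characteristic polynomial, algebraic multiplicity of λ = -2 is 3. From dim ker(B − (-2)·I) = 1, there are exactly 1 Jordan blocks for λ = -2.
Step 2 — from the minimal polynomial, the factor (x + 2)^3 tells us the largest block for λ = -2 has size 3.
Step 3 — with total size 3, 1 blocks, and largest block 3, the block sizes (in nonincreasing order) are [3].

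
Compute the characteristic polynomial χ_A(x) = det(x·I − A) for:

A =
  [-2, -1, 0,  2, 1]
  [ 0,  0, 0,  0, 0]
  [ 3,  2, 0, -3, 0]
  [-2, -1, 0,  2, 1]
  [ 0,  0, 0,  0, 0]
x^5

Expanding det(x·I − A) (e.g. by cofactor expansion or by noting that A is similar to its Jordan form J, which has the same characteristic polynomial as A) gives
  χ_A(x) = x^5
which factors as x^5. The eigenvalues (with algebraic multiplicities) are λ = 0 with multiplicity 5.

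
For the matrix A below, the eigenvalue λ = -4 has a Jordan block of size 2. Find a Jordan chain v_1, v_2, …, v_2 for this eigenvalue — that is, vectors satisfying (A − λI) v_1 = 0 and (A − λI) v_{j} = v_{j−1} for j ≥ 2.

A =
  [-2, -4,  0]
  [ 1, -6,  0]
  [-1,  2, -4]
A Jordan chain for λ = -4 of length 2:
v_1 = (2, 1, -1)ᵀ
v_2 = (1, 0, 0)ᵀ

Let N = A − (-4)·I. We want v_2 with N^2 v_2 = 0 but N^1 v_2 ≠ 0; then v_{j-1} := N · v_j for j = 2, …, 2.

Pick v_2 = (1, 0, 0)ᵀ.
Then v_1 = N · v_2 = (2, 1, -1)ᵀ.

Sanity check: (A − (-4)·I) v_1 = (0, 0, 0)ᵀ = 0. ✓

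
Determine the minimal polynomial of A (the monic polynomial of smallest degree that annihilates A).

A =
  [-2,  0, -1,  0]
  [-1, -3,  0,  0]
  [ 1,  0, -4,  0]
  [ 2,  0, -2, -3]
x^3 + 9*x^2 + 27*x + 27

The characteristic polynomial is χ_A(x) = (x + 3)^4, so the eigenvalues are known. The minimal polynomial is
  m_A(x) = Π_λ (x − λ)^{k_λ}
where k_λ is the size of the *largest* Jordan block for λ (equivalently, the smallest k with (A − λI)^k v = 0 for every generalised eigenvector v of λ).

  λ = -3: largest Jordan block has size 3, contributing (x + 3)^3

So m_A(x) = (x + 3)^3 = x^3 + 9*x^2 + 27*x + 27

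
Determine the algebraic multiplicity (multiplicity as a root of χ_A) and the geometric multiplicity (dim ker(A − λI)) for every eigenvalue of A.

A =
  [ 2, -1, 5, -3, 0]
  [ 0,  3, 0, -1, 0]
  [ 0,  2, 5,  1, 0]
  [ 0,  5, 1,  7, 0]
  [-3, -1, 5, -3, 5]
λ = 2: alg = 1, geom = 1; λ = 5: alg = 4, geom = 2

Step 1 — factor the characteristic polynomial to read off the algebraic multiplicities:
  χ_A(x) = (x - 5)^4*(x - 2)

Step 2 — compute geometric multiplicities via the rank-nullity identity g(λ) = n − rank(A − λI):
  rank(A − (2)·I) = 4, so dim ker(A − (2)·I) = n − 4 = 1
  rank(A − (5)·I) = 3, so dim ker(A − (5)·I) = n − 3 = 2

Summary:
  λ = 2: algebraic multiplicity = 1, geometric multiplicity = 1
  λ = 5: algebraic multiplicity = 4, geometric multiplicity = 2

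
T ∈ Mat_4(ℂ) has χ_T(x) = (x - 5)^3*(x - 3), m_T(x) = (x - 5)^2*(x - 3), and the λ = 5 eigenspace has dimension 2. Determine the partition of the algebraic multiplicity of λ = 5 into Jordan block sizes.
Block sizes for λ = 5: [2, 1]

Step 1 — from the characteristic polynomial, algebraic multiplicity of λ = 5 is 3. From dim ker(T − (5)·I) = 2, there are exactly 2 Jordan blocks for λ = 5.
Step 2 — from the minimal polynomial, the factor (x − 5)^2 tells us the largest block for λ = 5 has size 2.
Step 3 — with total size 3, 2 blocks, and largest block 2, the block sizes (in nonincreasing order) are [2, 1].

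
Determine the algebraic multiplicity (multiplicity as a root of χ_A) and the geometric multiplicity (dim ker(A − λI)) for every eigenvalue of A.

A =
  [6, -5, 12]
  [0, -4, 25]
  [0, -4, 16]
λ = 6: alg = 3, geom = 1

Step 1 — factor the characteristic polynomial to read off the algebraic multiplicities:
  χ_A(x) = (x - 6)^3

Step 2 — compute geometric multiplicities via the rank-nullity identity g(λ) = n − rank(A − λI):
  rank(A − (6)·I) = 2, so dim ker(A − (6)·I) = n − 2 = 1

Summary:
  λ = 6: algebraic multiplicity = 3, geometric multiplicity = 1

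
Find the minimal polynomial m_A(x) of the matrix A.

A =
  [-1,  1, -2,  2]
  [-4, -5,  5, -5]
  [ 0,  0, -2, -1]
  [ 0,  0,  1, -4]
x^3 + 9*x^2 + 27*x + 27

The characteristic polynomial is χ_A(x) = (x + 3)^4, so the eigenvalues are known. The minimal polynomial is
  m_A(x) = Π_λ (x − λ)^{k_λ}
where k_λ is the size of the *largest* Jordan block for λ (equivalently, the smallest k with (A − λI)^k v = 0 for every generalised eigenvector v of λ).

  λ = -3: largest Jordan block has size 3, contributing (x + 3)^3

So m_A(x) = (x + 3)^3 = x^3 + 9*x^2 + 27*x + 27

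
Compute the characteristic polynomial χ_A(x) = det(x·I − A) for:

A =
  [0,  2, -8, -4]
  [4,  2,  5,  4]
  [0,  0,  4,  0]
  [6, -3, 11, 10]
x^4 - 16*x^3 + 96*x^2 - 256*x + 256

Expanding det(x·I − A) (e.g. by cofactor expansion or by noting that A is similar to its Jordan form J, which has the same characteristic polynomial as A) gives
  χ_A(x) = x^4 - 16*x^3 + 96*x^2 - 256*x + 256
which factors as (x - 4)^4. The eigenvalues (with algebraic multiplicities) are λ = 4 with multiplicity 4.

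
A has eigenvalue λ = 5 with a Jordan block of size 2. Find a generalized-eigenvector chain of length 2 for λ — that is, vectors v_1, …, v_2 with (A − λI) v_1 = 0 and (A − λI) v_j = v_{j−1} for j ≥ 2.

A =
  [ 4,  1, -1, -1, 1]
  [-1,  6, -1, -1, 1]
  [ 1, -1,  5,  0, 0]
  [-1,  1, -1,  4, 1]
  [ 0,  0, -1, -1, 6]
A Jordan chain for λ = 5 of length 2:
v_1 = (-1, -1, 1, -1, 0)ᵀ
v_2 = (1, 0, 0, 0, 0)ᵀ

Let N = A − (5)·I. We want v_2 with N^2 v_2 = 0 but N^1 v_2 ≠ 0; then v_{j-1} := N · v_j for j = 2, …, 2.

Pick v_2 = (1, 0, 0, 0, 0)ᵀ.
Then v_1 = N · v_2 = (-1, -1, 1, -1, 0)ᵀ.

Sanity check: (A − (5)·I) v_1 = (0, 0, 0, 0, 0)ᵀ = 0. ✓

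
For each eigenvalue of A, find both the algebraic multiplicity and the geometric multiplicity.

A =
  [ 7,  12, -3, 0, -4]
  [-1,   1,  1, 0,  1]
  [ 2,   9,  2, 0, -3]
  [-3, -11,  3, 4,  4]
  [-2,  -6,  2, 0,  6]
λ = 4: alg = 5, geom = 2

Step 1 — factor the characteristic polynomial to read off the algebraic multiplicities:
  χ_A(x) = (x - 4)^5

Step 2 — compute geometric multiplicities via the rank-nullity identity g(λ) = n − rank(A − λI):
  rank(A − (4)·I) = 3, so dim ker(A − (4)·I) = n − 3 = 2

Summary:
  λ = 4: algebraic multiplicity = 5, geometric multiplicity = 2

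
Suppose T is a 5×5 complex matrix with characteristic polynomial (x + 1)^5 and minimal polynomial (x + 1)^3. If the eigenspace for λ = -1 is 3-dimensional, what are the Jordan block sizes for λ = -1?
Block sizes for λ = -1: [3, 1, 1]

Step 1 — from the characteristic polynomial, algebraic multiplicity of λ = -1 is 5. From dim ker(T − (-1)·I) = 3, there are exactly 3 Jordan blocks for λ = -1.
Step 2 — from the minimal polynomial, the factor (x + 1)^3 tells us the largest block for λ = -1 has size 3.
Step 3 — with total size 5, 3 blocks, and largest block 3, the block sizes (in nonincreasing order) are [3, 1, 1].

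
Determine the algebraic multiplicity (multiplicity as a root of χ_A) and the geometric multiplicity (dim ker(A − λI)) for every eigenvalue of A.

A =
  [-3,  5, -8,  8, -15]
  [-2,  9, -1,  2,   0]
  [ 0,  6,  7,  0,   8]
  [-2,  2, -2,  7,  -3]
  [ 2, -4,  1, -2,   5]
λ = 5: alg = 5, geom = 2

Step 1 — factor the characteristic polynomial to read off the algebraic multiplicities:
  χ_A(x) = (x - 5)^5

Step 2 — compute geometric multiplicities via the rank-nullity identity g(λ) = n − rank(A − λI):
  rank(A − (5)·I) = 3, so dim ker(A − (5)·I) = n − 3 = 2

Summary:
  λ = 5: algebraic multiplicity = 5, geometric multiplicity = 2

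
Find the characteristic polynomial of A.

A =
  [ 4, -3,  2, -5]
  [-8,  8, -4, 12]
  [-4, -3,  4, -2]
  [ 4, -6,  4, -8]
x^4 - 8*x^3 + 24*x^2 - 32*x + 16

Expanding det(x·I − A) (e.g. by cofactor expansion or by noting that A is similar to its Jordan form J, which has the same characteristic polynomial as A) gives
  χ_A(x) = x^4 - 8*x^3 + 24*x^2 - 32*x + 16
which factors as (x - 2)^4. The eigenvalues (with algebraic multiplicities) are λ = 2 with multiplicity 4.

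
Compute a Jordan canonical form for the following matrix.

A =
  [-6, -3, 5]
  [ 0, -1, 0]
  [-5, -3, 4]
J_2(-1) ⊕ J_1(-1)

The characteristic polynomial is
  det(x·I − A) = x^3 + 3*x^2 + 3*x + 1 = (x + 1)^3

Eigenvalues and multiplicities (the geometric multiplicity of λ is n − rank(A − λI), which equals the number of Jordan blocks for λ):
  λ = -1: algebraic multiplicity = 3, geometric multiplicity = 2

Determining the block sizes for each eigenvalue:
  λ = -1: 2 blocks summing to 3 forces exactly one block of size 2 and the rest size 1 → block sizes [2, 1]

Assembling the blocks gives a Jordan form
J =
  [-1,  1,  0]
  [ 0, -1,  0]
  [ 0,  0, -1]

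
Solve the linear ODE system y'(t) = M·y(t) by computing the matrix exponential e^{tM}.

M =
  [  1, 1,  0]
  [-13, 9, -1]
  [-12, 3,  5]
e^{tM} =
  [3*t^2*exp(5*t)/2 - 4*t*exp(5*t) + exp(5*t), t*exp(5*t), -t^2*exp(5*t)/2]
  [6*t^2*exp(5*t) - 13*t*exp(5*t), 4*t*exp(5*t) + exp(5*t), -2*t^2*exp(5*t) - t*exp(5*t)]
  [9*t^2*exp(5*t)/2 - 12*t*exp(5*t), 3*t*exp(5*t), -3*t^2*exp(5*t)/2 + exp(5*t)]

Strategy: write M = P · J · P⁻¹ where J is a Jordan canonical form, so e^{tM} = P · e^{tJ} · P⁻¹, and e^{tJ} can be computed block-by-block.

M has Jordan form
J =
  [5, 1, 0]
  [0, 5, 1]
  [0, 0, 5]
(up to reordering of blocks).

Per-block formulas:
  For a 3×3 Jordan block J_3(5): exp(t · J_3(5)) = e^(5t)·(I + t·N + (t^2/2)·N^2), where N is the 3×3 nilpotent shift.

After assembling e^{tJ} and conjugating by P, we get:

e^{tM} =
  [3*t^2*exp(5*t)/2 - 4*t*exp(5*t) + exp(5*t), t*exp(5*t), -t^2*exp(5*t)/2]
  [6*t^2*exp(5*t) - 13*t*exp(5*t), 4*t*exp(5*t) + exp(5*t), -2*t^2*exp(5*t) - t*exp(5*t)]
  [9*t^2*exp(5*t)/2 - 12*t*exp(5*t), 3*t*exp(5*t), -3*t^2*exp(5*t)/2 + exp(5*t)]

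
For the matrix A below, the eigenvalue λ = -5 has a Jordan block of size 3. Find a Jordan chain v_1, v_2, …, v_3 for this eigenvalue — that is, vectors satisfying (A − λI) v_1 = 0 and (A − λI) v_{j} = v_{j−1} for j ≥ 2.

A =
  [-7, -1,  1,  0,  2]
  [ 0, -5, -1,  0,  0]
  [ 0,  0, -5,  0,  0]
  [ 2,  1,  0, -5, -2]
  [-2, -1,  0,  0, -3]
A Jordan chain for λ = -5 of length 3:
v_1 = (-1, 0, 0, 1, -1)ᵀ
v_2 = (1, -1, 0, 0, 0)ᵀ
v_3 = (0, 0, 1, 0, 0)ᵀ

Let N = A − (-5)·I. We want v_3 with N^3 v_3 = 0 but N^2 v_3 ≠ 0; then v_{j-1} := N · v_j for j = 3, …, 2.

Pick v_3 = (0, 0, 1, 0, 0)ᵀ.
Then v_2 = N · v_3 = (1, -1, 0, 0, 0)ᵀ.
Then v_1 = N · v_2 = (-1, 0, 0, 1, -1)ᵀ.

Sanity check: (A − (-5)·I) v_1 = (0, 0, 0, 0, 0)ᵀ = 0. ✓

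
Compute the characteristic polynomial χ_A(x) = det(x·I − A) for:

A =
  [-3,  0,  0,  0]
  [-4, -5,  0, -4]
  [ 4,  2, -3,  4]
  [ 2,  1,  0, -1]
x^4 + 12*x^3 + 54*x^2 + 108*x + 81

Expanding det(x·I − A) (e.g. by cofactor expansion or by noting that A is similar to its Jordan form J, which has the same characteristic polynomial as A) gives
  χ_A(x) = x^4 + 12*x^3 + 54*x^2 + 108*x + 81
which factors as (x + 3)^4. The eigenvalues (with algebraic multiplicities) are λ = -3 with multiplicity 4.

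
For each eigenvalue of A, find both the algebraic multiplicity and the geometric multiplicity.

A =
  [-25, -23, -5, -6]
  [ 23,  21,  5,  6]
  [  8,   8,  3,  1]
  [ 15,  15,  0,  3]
λ = -2: alg = 2, geom = 2; λ = 3: alg = 2, geom = 1

Step 1 — factor the characteristic polynomial to read off the algebraic multiplicities:
  χ_A(x) = (x - 3)^2*(x + 2)^2

Step 2 — compute geometric multiplicities via the rank-nullity identity g(λ) = n − rank(A − λI):
  rank(A − (-2)·I) = 2, so dim ker(A − (-2)·I) = n − 2 = 2
  rank(A − (3)·I) = 3, so dim ker(A − (3)·I) = n − 3 = 1

Summary:
  λ = -2: algebraic multiplicity = 2, geometric multiplicity = 2
  λ = 3: algebraic multiplicity = 2, geometric multiplicity = 1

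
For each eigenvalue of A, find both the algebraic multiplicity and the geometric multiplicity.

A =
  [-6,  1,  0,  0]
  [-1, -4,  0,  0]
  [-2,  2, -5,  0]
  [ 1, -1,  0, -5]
λ = -5: alg = 4, geom = 3

Step 1 — factor the characteristic polynomial to read off the algebraic multiplicities:
  χ_A(x) = (x + 5)^4

Step 2 — compute geometric multiplicities via the rank-nullity identity g(λ) = n − rank(A − λI):
  rank(A − (-5)·I) = 1, so dim ker(A − (-5)·I) = n − 1 = 3

Summary:
  λ = -5: algebraic multiplicity = 4, geometric multiplicity = 3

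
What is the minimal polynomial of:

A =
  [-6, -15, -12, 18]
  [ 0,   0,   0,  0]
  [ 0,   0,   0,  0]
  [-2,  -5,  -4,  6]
x^2

The characteristic polynomial is χ_A(x) = x^4, so the eigenvalues are known. The minimal polynomial is
  m_A(x) = Π_λ (x − λ)^{k_λ}
where k_λ is the size of the *largest* Jordan block for λ (equivalently, the smallest k with (A − λI)^k v = 0 for every generalised eigenvector v of λ).

  λ = 0: largest Jordan block has size 2, contributing (x − 0)^2

So m_A(x) = x^2 = x^2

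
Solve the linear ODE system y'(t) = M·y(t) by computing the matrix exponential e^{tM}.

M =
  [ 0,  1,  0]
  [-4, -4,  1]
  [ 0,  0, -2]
e^{tM} =
  [2*t*exp(-2*t) + exp(-2*t), t*exp(-2*t), t^2*exp(-2*t)/2]
  [-4*t*exp(-2*t), -2*t*exp(-2*t) + exp(-2*t), -t^2*exp(-2*t) + t*exp(-2*t)]
  [0, 0, exp(-2*t)]

Strategy: write M = P · J · P⁻¹ where J is a Jordan canonical form, so e^{tM} = P · e^{tJ} · P⁻¹, and e^{tJ} can be computed block-by-block.

M has Jordan form
J =
  [-2,  1,  0]
  [ 0, -2,  1]
  [ 0,  0, -2]
(up to reordering of blocks).

Per-block formulas:
  For a 3×3 Jordan block J_3(-2): exp(t · J_3(-2)) = e^(-2t)·(I + t·N + (t^2/2)·N^2), where N is the 3×3 nilpotent shift.

After assembling e^{tJ} and conjugating by P, we get:

e^{tM} =
  [2*t*exp(-2*t) + exp(-2*t), t*exp(-2*t), t^2*exp(-2*t)/2]
  [-4*t*exp(-2*t), -2*t*exp(-2*t) + exp(-2*t), -t^2*exp(-2*t) + t*exp(-2*t)]
  [0, 0, exp(-2*t)]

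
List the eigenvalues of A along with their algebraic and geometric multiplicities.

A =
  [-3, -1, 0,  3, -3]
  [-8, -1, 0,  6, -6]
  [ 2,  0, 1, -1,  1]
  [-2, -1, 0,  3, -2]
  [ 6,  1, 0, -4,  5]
λ = 1: alg = 5, geom = 3

Step 1 — factor the characteristic polynomial to read off the algebraic multiplicities:
  χ_A(x) = (x - 1)^5

Step 2 — compute geometric multiplicities via the rank-nullity identity g(λ) = n − rank(A − λI):
  rank(A − (1)·I) = 2, so dim ker(A − (1)·I) = n − 2 = 3

Summary:
  λ = 1: algebraic multiplicity = 5, geometric multiplicity = 3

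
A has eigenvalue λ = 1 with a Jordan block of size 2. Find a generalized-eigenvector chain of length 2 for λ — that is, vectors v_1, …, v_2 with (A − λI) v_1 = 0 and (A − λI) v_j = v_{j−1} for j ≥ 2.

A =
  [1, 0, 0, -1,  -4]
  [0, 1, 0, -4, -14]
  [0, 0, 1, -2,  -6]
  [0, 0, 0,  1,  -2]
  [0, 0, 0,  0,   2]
A Jordan chain for λ = 1 of length 2:
v_1 = (-1, -4, -2, 0, 0)ᵀ
v_2 = (0, 0, 0, 1, 0)ᵀ

Let N = A − (1)·I. We want v_2 with N^2 v_2 = 0 but N^1 v_2 ≠ 0; then v_{j-1} := N · v_j for j = 2, …, 2.

Pick v_2 = (0, 0, 0, 1, 0)ᵀ.
Then v_1 = N · v_2 = (-1, -4, -2, 0, 0)ᵀ.

Sanity check: (A − (1)·I) v_1 = (0, 0, 0, 0, 0)ᵀ = 0. ✓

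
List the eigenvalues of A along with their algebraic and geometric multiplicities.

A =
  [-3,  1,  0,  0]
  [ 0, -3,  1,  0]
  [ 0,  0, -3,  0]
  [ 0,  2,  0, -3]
λ = -3: alg = 4, geom = 2

Step 1 — factor the characteristic polynomial to read off the algebraic multiplicities:
  χ_A(x) = (x + 3)^4

Step 2 — compute geometric multiplicities via the rank-nullity identity g(λ) = n − rank(A − λI):
  rank(A − (-3)·I) = 2, so dim ker(A − (-3)·I) = n − 2 = 2

Summary:
  λ = -3: algebraic multiplicity = 4, geometric multiplicity = 2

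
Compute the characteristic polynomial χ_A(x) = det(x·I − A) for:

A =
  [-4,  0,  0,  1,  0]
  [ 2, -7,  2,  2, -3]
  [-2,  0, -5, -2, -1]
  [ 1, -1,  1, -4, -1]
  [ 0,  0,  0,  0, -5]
x^5 + 25*x^4 + 250*x^3 + 1250*x^2 + 3125*x + 3125

Expanding det(x·I − A) (e.g. by cofactor expansion or by noting that A is similar to its Jordan form J, which has the same characteristic polynomial as A) gives
  χ_A(x) = x^5 + 25*x^4 + 250*x^3 + 1250*x^2 + 3125*x + 3125
which factors as (x + 5)^5. The eigenvalues (with algebraic multiplicities) are λ = -5 with multiplicity 5.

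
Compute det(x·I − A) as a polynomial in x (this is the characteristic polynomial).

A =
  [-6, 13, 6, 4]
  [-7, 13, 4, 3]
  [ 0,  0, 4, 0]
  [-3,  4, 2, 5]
x^4 - 16*x^3 + 96*x^2 - 256*x + 256

Expanding det(x·I − A) (e.g. by cofactor expansion or by noting that A is similar to its Jordan form J, which has the same characteristic polynomial as A) gives
  χ_A(x) = x^4 - 16*x^3 + 96*x^2 - 256*x + 256
which factors as (x - 4)^4. The eigenvalues (with algebraic multiplicities) are λ = 4 with multiplicity 4.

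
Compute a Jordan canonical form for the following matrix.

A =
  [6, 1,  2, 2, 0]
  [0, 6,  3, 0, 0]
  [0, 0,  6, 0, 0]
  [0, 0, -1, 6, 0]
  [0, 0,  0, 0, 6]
J_3(6) ⊕ J_1(6) ⊕ J_1(6)

The characteristic polynomial is
  det(x·I − A) = x^5 - 30*x^4 + 360*x^3 - 2160*x^2 + 6480*x - 7776 = (x - 6)^5

Eigenvalues and multiplicities (the geometric multiplicity of λ is n − rank(A − λI), which equals the number of Jordan blocks for λ):
  λ = 6: algebraic multiplicity = 5, geometric multiplicity = 3

Determining the block sizes for each eigenvalue:
  λ = 6: with am = 5 and gm = 3, the partition is not yet determined (e.g. several partitions of 5 into 3 parts exist). Let N = A − (6)·I. Computing rank(N^1) = 2, rank(N^2) = 1, rank(N^3) = 0; the number of blocks of size ≥ j is rank(N^{j−1}) − rank(N^j), giving [3, 1, 1]. So we have 1 block(s) of size 3, 2 block(s) of size 1 → block sizes [3, 1, 1]

Assembling the blocks gives a Jordan form
J =
  [6, 1, 0, 0, 0]
  [0, 6, 1, 0, 0]
  [0, 0, 6, 0, 0]
  [0, 0, 0, 6, 0]
  [0, 0, 0, 0, 6]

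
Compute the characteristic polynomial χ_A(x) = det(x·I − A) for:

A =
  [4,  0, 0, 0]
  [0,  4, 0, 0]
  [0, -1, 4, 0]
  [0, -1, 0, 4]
x^4 - 16*x^3 + 96*x^2 - 256*x + 256

Expanding det(x·I − A) (e.g. by cofactor expansion or by noting that A is similar to its Jordan form J, which has the same characteristic polynomial as A) gives
  χ_A(x) = x^4 - 16*x^3 + 96*x^2 - 256*x + 256
which factors as (x - 4)^4. The eigenvalues (with algebraic multiplicities) are λ = 4 with multiplicity 4.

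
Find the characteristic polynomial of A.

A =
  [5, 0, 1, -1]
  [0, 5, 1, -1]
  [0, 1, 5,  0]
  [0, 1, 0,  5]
x^4 - 20*x^3 + 150*x^2 - 500*x + 625

Expanding det(x·I − A) (e.g. by cofactor expansion or by noting that A is similar to its Jordan form J, which has the same characteristic polynomial as A) gives
  χ_A(x) = x^4 - 20*x^3 + 150*x^2 - 500*x + 625
which factors as (x - 5)^4. The eigenvalues (with algebraic multiplicities) are λ = 5 with multiplicity 4.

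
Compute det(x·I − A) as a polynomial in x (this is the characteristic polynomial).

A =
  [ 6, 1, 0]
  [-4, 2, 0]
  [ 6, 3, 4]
x^3 - 12*x^2 + 48*x - 64

Expanding det(x·I − A) (e.g. by cofactor expansion or by noting that A is similar to its Jordan form J, which has the same characteristic polynomial as A) gives
  χ_A(x) = x^3 - 12*x^2 + 48*x - 64
which factors as (x - 4)^3. The eigenvalues (with algebraic multiplicities) are λ = 4 with multiplicity 3.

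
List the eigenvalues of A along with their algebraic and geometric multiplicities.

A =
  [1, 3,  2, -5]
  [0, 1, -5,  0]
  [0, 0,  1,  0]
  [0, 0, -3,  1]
λ = 1: alg = 4, geom = 2

Step 1 — factor the characteristic polynomial to read off the algebraic multiplicities:
  χ_A(x) = (x - 1)^4

Step 2 — compute geometric multiplicities via the rank-nullity identity g(λ) = n − rank(A − λI):
  rank(A − (1)·I) = 2, so dim ker(A − (1)·I) = n − 2 = 2

Summary:
  λ = 1: algebraic multiplicity = 4, geometric multiplicity = 2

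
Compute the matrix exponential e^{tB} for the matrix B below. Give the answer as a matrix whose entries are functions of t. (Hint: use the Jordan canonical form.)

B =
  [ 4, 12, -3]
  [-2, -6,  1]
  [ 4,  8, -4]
e^{tB} =
  [6*t*exp(-2*t) + exp(-2*t), 12*t*exp(-2*t), -3*t*exp(-2*t)]
  [-2*t*exp(-2*t), -4*t*exp(-2*t) + exp(-2*t), t*exp(-2*t)]
  [4*t*exp(-2*t), 8*t*exp(-2*t), -2*t*exp(-2*t) + exp(-2*t)]

Strategy: write B = P · J · P⁻¹ where J is a Jordan canonical form, so e^{tB} = P · e^{tJ} · P⁻¹, and e^{tJ} can be computed block-by-block.

B has Jordan form
J =
  [-2,  1,  0]
  [ 0, -2,  0]
  [ 0,  0, -2]
(up to reordering of blocks).

Per-block formulas:
  For a 1×1 block at λ = -2: exp(t · [-2]) = [e^(-2t)].
  For a 2×2 Jordan block J_2(-2): exp(t · J_2(-2)) = e^(-2t)·(I + t·N), where N is the 2×2 nilpotent shift.

After assembling e^{tJ} and conjugating by P, we get:

e^{tB} =
  [6*t*exp(-2*t) + exp(-2*t), 12*t*exp(-2*t), -3*t*exp(-2*t)]
  [-2*t*exp(-2*t), -4*t*exp(-2*t) + exp(-2*t), t*exp(-2*t)]
  [4*t*exp(-2*t), 8*t*exp(-2*t), -2*t*exp(-2*t) + exp(-2*t)]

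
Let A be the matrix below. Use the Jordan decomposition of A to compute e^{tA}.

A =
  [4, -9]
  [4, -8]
e^{tA} =
  [6*t*exp(-2*t) + exp(-2*t), -9*t*exp(-2*t)]
  [4*t*exp(-2*t), -6*t*exp(-2*t) + exp(-2*t)]

Strategy: write A = P · J · P⁻¹ where J is a Jordan canonical form, so e^{tA} = P · e^{tJ} · P⁻¹, and e^{tJ} can be computed block-by-block.

A has Jordan form
J =
  [-2,  1]
  [ 0, -2]
(up to reordering of blocks).

Per-block formulas:
  For a 2×2 Jordan block J_2(-2): exp(t · J_2(-2)) = e^(-2t)·(I + t·N), where N is the 2×2 nilpotent shift.

After assembling e^{tJ} and conjugating by P, we get:

e^{tA} =
  [6*t*exp(-2*t) + exp(-2*t), -9*t*exp(-2*t)]
  [4*t*exp(-2*t), -6*t*exp(-2*t) + exp(-2*t)]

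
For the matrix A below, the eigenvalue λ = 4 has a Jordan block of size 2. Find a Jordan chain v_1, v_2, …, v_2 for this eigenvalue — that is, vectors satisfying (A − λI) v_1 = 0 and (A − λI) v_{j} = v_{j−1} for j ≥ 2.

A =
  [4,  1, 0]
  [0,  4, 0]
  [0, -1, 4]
A Jordan chain for λ = 4 of length 2:
v_1 = (1, 0, -1)ᵀ
v_2 = (0, 1, 0)ᵀ

Let N = A − (4)·I. We want v_2 with N^2 v_2 = 0 but N^1 v_2 ≠ 0; then v_{j-1} := N · v_j for j = 2, …, 2.

Pick v_2 = (0, 1, 0)ᵀ.
Then v_1 = N · v_2 = (1, 0, -1)ᵀ.

Sanity check: (A − (4)·I) v_1 = (0, 0, 0)ᵀ = 0. ✓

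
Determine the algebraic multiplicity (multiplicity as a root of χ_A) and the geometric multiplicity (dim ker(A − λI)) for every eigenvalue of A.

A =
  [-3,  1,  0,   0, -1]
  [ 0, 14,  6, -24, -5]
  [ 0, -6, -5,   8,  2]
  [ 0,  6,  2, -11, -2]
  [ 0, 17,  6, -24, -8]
λ = -3: alg = 4, geom = 3; λ = -1: alg = 1, geom = 1

Step 1 — factor the characteristic polynomial to read off the algebraic multiplicities:
  χ_A(x) = (x + 1)*(x + 3)^4

Step 2 — compute geometric multiplicities via the rank-nullity identity g(λ) = n − rank(A − λI):
  rank(A − (-3)·I) = 2, so dim ker(A − (-3)·I) = n − 2 = 3
  rank(A − (-1)·I) = 4, so dim ker(A − (-1)·I) = n − 4 = 1

Summary:
  λ = -3: algebraic multiplicity = 4, geometric multiplicity = 3
  λ = -1: algebraic multiplicity = 1, geometric multiplicity = 1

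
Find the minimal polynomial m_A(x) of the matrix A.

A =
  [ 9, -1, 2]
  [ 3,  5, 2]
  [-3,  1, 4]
x^2 - 12*x + 36

The characteristic polynomial is χ_A(x) = (x - 6)^3, so the eigenvalues are known. The minimal polynomial is
  m_A(x) = Π_λ (x − λ)^{k_λ}
where k_λ is the size of the *largest* Jordan block for λ (equivalently, the smallest k with (A − λI)^k v = 0 for every generalised eigenvector v of λ).

  λ = 6: largest Jordan block has size 2, contributing (x − 6)^2

So m_A(x) = (x - 6)^2 = x^2 - 12*x + 36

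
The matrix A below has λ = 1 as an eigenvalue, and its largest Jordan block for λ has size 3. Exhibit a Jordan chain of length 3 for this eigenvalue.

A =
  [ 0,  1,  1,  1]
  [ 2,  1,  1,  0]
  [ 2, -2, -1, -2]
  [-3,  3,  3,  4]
A Jordan chain for λ = 1 of length 3:
v_1 = (2, 0, -4, 6)ᵀ
v_2 = (-1, 2, 2, -3)ᵀ
v_3 = (1, 0, 0, 0)ᵀ

Let N = A − (1)·I. We want v_3 with N^3 v_3 = 0 but N^2 v_3 ≠ 0; then v_{j-1} := N · v_j for j = 3, …, 2.

Pick v_3 = (1, 0, 0, 0)ᵀ.
Then v_2 = N · v_3 = (-1, 2, 2, -3)ᵀ.
Then v_1 = N · v_2 = (2, 0, -4, 6)ᵀ.

Sanity check: (A − (1)·I) v_1 = (0, 0, 0, 0)ᵀ = 0. ✓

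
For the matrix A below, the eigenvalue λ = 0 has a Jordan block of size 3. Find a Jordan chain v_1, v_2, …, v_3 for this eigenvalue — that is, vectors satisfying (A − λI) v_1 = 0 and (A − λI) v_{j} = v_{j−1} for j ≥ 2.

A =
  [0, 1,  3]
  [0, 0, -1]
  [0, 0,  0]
A Jordan chain for λ = 0 of length 3:
v_1 = (-1, 0, 0)ᵀ
v_2 = (3, -1, 0)ᵀ
v_3 = (0, 0, 1)ᵀ

Let N = A − (0)·I. We want v_3 with N^3 v_3 = 0 but N^2 v_3 ≠ 0; then v_{j-1} := N · v_j for j = 3, …, 2.

Pick v_3 = (0, 0, 1)ᵀ.
Then v_2 = N · v_3 = (3, -1, 0)ᵀ.
Then v_1 = N · v_2 = (-1, 0, 0)ᵀ.

Sanity check: (A − (0)·I) v_1 = (0, 0, 0)ᵀ = 0. ✓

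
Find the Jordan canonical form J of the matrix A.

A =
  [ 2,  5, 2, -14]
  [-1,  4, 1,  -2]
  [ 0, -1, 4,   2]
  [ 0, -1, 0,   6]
J_3(4) ⊕ J_1(4)

The characteristic polynomial is
  det(x·I − A) = x^4 - 16*x^3 + 96*x^2 - 256*x + 256 = (x - 4)^4

Eigenvalues and multiplicities (the geometric multiplicity of λ is n − rank(A − λI), which equals the number of Jordan blocks for λ):
  λ = 4: algebraic multiplicity = 4, geometric multiplicity = 2

Determining the block sizes for each eigenvalue:
  λ = 4: with am = 4 and gm = 2, the partition is not yet determined (e.g. several partitions of 4 into 2 parts exist). Let N = A − (4)·I. Computing rank(N^1) = 2, rank(N^2) = 1, rank(N^3) = 0; the number of blocks of size ≥ j is rank(N^{j−1}) − rank(N^j), giving [2, 1, 1]. So we have 1 block(s) of size 3, 1 block(s) of size 1 → block sizes [3, 1]

Assembling the blocks gives a Jordan form
J =
  [4, 1, 0, 0]
  [0, 4, 1, 0]
  [0, 0, 4, 0]
  [0, 0, 0, 4]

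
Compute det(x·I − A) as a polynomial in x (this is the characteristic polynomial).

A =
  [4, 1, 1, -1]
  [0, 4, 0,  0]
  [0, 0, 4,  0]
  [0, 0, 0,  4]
x^4 - 16*x^3 + 96*x^2 - 256*x + 256

Expanding det(x·I − A) (e.g. by cofactor expansion or by noting that A is similar to its Jordan form J, which has the same characteristic polynomial as A) gives
  χ_A(x) = x^4 - 16*x^3 + 96*x^2 - 256*x + 256
which factors as (x - 4)^4. The eigenvalues (with algebraic multiplicities) are λ = 4 with multiplicity 4.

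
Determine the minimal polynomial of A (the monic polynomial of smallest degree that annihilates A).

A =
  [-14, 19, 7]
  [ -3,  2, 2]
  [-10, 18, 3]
x^3 + 9*x^2 + 27*x + 27

The characteristic polynomial is χ_A(x) = (x + 3)^3, so the eigenvalues are known. The minimal polynomial is
  m_A(x) = Π_λ (x − λ)^{k_λ}
where k_λ is the size of the *largest* Jordan block for λ (equivalently, the smallest k with (A − λI)^k v = 0 for every generalised eigenvector v of λ).

  λ = -3: largest Jordan block has size 3, contributing (x + 3)^3

So m_A(x) = (x + 3)^3 = x^3 + 9*x^2 + 27*x + 27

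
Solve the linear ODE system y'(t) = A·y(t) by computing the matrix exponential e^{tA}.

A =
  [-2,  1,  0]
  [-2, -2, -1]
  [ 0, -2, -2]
e^{tA} =
  [-t^2*exp(-2*t) + exp(-2*t), t*exp(-2*t), -t^2*exp(-2*t)/2]
  [-2*t*exp(-2*t), exp(-2*t), -t*exp(-2*t)]
  [2*t^2*exp(-2*t), -2*t*exp(-2*t), t^2*exp(-2*t) + exp(-2*t)]

Strategy: write A = P · J · P⁻¹ where J is a Jordan canonical form, so e^{tA} = P · e^{tJ} · P⁻¹, and e^{tJ} can be computed block-by-block.

A has Jordan form
J =
  [-2,  1,  0]
  [ 0, -2,  1]
  [ 0,  0, -2]
(up to reordering of blocks).

Per-block formulas:
  For a 3×3 Jordan block J_3(-2): exp(t · J_3(-2)) = e^(-2t)·(I + t·N + (t^2/2)·N^2), where N is the 3×3 nilpotent shift.

After assembling e^{tJ} and conjugating by P, we get:

e^{tA} =
  [-t^2*exp(-2*t) + exp(-2*t), t*exp(-2*t), -t^2*exp(-2*t)/2]
  [-2*t*exp(-2*t), exp(-2*t), -t*exp(-2*t)]
  [2*t^2*exp(-2*t), -2*t*exp(-2*t), t^2*exp(-2*t) + exp(-2*t)]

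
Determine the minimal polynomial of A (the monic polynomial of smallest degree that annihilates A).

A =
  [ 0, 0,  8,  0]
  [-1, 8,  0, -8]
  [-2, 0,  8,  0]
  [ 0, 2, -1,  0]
x^2 - 8*x + 16

The characteristic polynomial is χ_A(x) = (x - 4)^4, so the eigenvalues are known. The minimal polynomial is
  m_A(x) = Π_λ (x − λ)^{k_λ}
where k_λ is the size of the *largest* Jordan block for λ (equivalently, the smallest k with (A − λI)^k v = 0 for every generalised eigenvector v of λ).

  λ = 4: largest Jordan block has size 2, contributing (x − 4)^2

So m_A(x) = (x - 4)^2 = x^2 - 8*x + 16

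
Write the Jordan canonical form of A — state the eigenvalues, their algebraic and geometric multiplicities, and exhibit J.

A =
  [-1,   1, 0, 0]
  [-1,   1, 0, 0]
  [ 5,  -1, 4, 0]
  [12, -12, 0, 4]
J_2(0) ⊕ J_1(4) ⊕ J_1(4)

The characteristic polynomial is
  det(x·I − A) = x^4 - 8*x^3 + 16*x^2 = x^2*(x - 4)^2

Eigenvalues and multiplicities (the geometric multiplicity of λ is n − rank(A − λI), which equals the number of Jordan blocks for λ):
  λ = 0: algebraic multiplicity = 2, geometric multiplicity = 1
  λ = 4: algebraic multiplicity = 2, geometric multiplicity = 2

Determining the block sizes for each eigenvalue:
  λ = 0: one block (gm = 1), so the single block has size am = 2 → block sizes [2]
  λ = 4: gm = am = 2, so every block has size 1 → block sizes [1, 1]

Assembling the blocks gives a Jordan form
J =
  [0, 1, 0, 0]
  [0, 0, 0, 0]
  [0, 0, 4, 0]
  [0, 0, 0, 4]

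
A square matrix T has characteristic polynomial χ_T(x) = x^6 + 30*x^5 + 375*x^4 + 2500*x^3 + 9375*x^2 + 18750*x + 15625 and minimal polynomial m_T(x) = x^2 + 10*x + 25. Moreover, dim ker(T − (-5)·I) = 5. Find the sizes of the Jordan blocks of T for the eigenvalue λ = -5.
Block sizes for λ = -5: [2, 1, 1, 1, 1]

Step 1 — from the characteristic polynomial, algebraic multiplicity of λ = -5 is 6. From dim ker(T − (-5)·I) = 5, there are exactly 5 Jordan blocks for λ = -5.
Step 2 — from the minimal polynomial, the factor (x + 5)^2 tells us the largest block for λ = -5 has size 2.
Step 3 — with total size 6, 5 blocks, and largest block 2, the block sizes (in nonincreasing order) are [2, 1, 1, 1, 1].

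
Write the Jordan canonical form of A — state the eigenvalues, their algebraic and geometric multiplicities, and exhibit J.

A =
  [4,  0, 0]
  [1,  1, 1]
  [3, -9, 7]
J_2(4) ⊕ J_1(4)

The characteristic polynomial is
  det(x·I − A) = x^3 - 12*x^2 + 48*x - 64 = (x - 4)^3

Eigenvalues and multiplicities (the geometric multiplicity of λ is n − rank(A − λI), which equals the number of Jordan blocks for λ):
  λ = 4: algebraic multiplicity = 3, geometric multiplicity = 2

Determining the block sizes for each eigenvalue:
  λ = 4: 2 blocks summing to 3 forces exactly one block of size 2 and the rest size 1 → block sizes [2, 1]

Assembling the blocks gives a Jordan form
J =
  [4, 1, 0]
  [0, 4, 0]
  [0, 0, 4]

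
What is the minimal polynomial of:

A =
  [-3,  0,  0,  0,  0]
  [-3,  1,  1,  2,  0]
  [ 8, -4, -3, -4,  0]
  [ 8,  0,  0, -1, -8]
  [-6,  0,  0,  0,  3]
x^4 + 2*x^3 - 8*x^2 - 18*x - 9

The characteristic polynomial is χ_A(x) = (x - 3)*(x + 1)^3*(x + 3), so the eigenvalues are known. The minimal polynomial is
  m_A(x) = Π_λ (x − λ)^{k_λ}
where k_λ is the size of the *largest* Jordan block for λ (equivalently, the smallest k with (A − λI)^k v = 0 for every generalised eigenvector v of λ).

  λ = -3: largest Jordan block has size 1, contributing (x + 3)
  λ = -1: largest Jordan block has size 2, contributing (x + 1)^2
  λ = 3: largest Jordan block has size 1, contributing (x − 3)

So m_A(x) = (x - 3)*(x + 1)^2*(x + 3) = x^4 + 2*x^3 - 8*x^2 - 18*x - 9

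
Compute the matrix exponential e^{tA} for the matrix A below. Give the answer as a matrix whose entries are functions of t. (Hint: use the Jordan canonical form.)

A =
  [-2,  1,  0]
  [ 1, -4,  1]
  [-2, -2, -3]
e^{tA} =
  [t^2*exp(-3*t) + t*exp(-3*t) + exp(-3*t), t*exp(-3*t), t^2*exp(-3*t)/2]
  [-t^2*exp(-3*t) + t*exp(-3*t), -t*exp(-3*t) + exp(-3*t), -t^2*exp(-3*t)/2 + t*exp(-3*t)]
  [-2*t^2*exp(-3*t) - 2*t*exp(-3*t), -2*t*exp(-3*t), -t^2*exp(-3*t) + exp(-3*t)]

Strategy: write A = P · J · P⁻¹ where J is a Jordan canonical form, so e^{tA} = P · e^{tJ} · P⁻¹, and e^{tJ} can be computed block-by-block.

A has Jordan form
J =
  [-3,  1,  0]
  [ 0, -3,  1]
  [ 0,  0, -3]
(up to reordering of blocks).

Per-block formulas:
  For a 3×3 Jordan block J_3(-3): exp(t · J_3(-3)) = e^(-3t)·(I + t·N + (t^2/2)·N^2), where N is the 3×3 nilpotent shift.

After assembling e^{tJ} and conjugating by P, we get:

e^{tA} =
  [t^2*exp(-3*t) + t*exp(-3*t) + exp(-3*t), t*exp(-3*t), t^2*exp(-3*t)/2]
  [-t^2*exp(-3*t) + t*exp(-3*t), -t*exp(-3*t) + exp(-3*t), -t^2*exp(-3*t)/2 + t*exp(-3*t)]
  [-2*t^2*exp(-3*t) - 2*t*exp(-3*t), -2*t*exp(-3*t), -t^2*exp(-3*t) + exp(-3*t)]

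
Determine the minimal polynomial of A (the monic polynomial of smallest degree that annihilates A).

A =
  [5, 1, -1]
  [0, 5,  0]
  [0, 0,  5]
x^2 - 10*x + 25

The characteristic polynomial is χ_A(x) = (x - 5)^3, so the eigenvalues are known. The minimal polynomial is
  m_A(x) = Π_λ (x − λ)^{k_λ}
where k_λ is the size of the *largest* Jordan block for λ (equivalently, the smallest k with (A − λI)^k v = 0 for every generalised eigenvector v of λ).

  λ = 5: largest Jordan block has size 2, contributing (x − 5)^2

So m_A(x) = (x - 5)^2 = x^2 - 10*x + 25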